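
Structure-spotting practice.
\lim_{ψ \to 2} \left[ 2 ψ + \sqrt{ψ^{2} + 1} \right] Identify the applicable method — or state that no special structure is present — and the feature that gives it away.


Method: no special technique — nothing blocks direct substitution at 2: plug in and finish.


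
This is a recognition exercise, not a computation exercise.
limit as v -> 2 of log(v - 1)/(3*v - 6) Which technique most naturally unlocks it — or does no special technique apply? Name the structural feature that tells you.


Method: l'Hôpital's rule (0/0) — substituting 2 gives 0 over 0; differentiate top and bottom once and re-evaluate. A local series expansion at the point resolves it as well; the rule is the packaged version of that step.


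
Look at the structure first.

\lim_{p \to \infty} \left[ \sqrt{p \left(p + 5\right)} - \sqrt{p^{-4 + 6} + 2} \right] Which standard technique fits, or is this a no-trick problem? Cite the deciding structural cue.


Best approach: conjugate multiplication — the difference \sqrt{p \left(p + 5\right)} - \sqrt{p^{-4 + 6} + 2} is an ∞ − ∞ stalemate; its conjugate partner breaks the tie.


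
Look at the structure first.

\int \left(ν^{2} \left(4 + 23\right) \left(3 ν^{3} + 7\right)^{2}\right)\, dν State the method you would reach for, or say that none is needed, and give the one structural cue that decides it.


Method: u-substitution — collected, the integrand has one factor that is, up to a constant, the derivative of an inner expression the rest depends on — substitute for that inner expression. Brute-force expansion works too — the substitution sees the structure instead of grinding through terms.


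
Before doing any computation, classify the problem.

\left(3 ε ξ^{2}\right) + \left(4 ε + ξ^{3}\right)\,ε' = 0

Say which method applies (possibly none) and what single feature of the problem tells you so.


Diagnosis: the exact-equation method — take the mixed partials of 3 ε ξ^{2} and 4 ε + ξ^{3}: they are equal, which certifies an exact differential.


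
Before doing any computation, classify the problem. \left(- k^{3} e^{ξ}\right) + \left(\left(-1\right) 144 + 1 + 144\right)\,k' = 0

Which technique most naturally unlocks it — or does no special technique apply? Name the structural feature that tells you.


Technique: separation of variables — solved for the derivative, the right side splits multiplicatively into a function of each variable alone — divide and integrate each side.


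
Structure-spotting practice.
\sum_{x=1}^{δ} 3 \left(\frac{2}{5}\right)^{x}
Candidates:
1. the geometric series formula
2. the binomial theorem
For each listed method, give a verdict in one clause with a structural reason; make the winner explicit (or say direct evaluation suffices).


Technique: the geometric series formula — each summand is the previous one scaled by \frac{2}{5}; that constant multiplier is itself the geometric structure.
- the geometric series formula: a fit — the right tool for this form.
- the binomial theorem — there is no pair of bases whose matched powers would reassemble into a single binomial power.


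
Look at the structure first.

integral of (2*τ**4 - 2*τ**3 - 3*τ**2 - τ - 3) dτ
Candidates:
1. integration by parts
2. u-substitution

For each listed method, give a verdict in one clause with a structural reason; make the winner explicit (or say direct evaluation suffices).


Verdict: no special technique — a term-by-term power-rule job in τ; no substitution or rearrangement earns its keep here.
- integration by parts — splitting off a factor buys nothing — the integrand integrates directly without parts.
- u-substitution — no substitution does more than relabel what direct integration already handles.


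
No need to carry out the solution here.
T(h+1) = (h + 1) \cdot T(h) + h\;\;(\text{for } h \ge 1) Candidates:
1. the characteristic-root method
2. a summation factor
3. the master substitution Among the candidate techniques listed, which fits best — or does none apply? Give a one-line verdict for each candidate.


Diagnosis: a summation factor — first-order linear but the coefficient h + 1 moves with the index — divide by the cumulative product and telescope.
- the characteristic-root method — an index-dependent weight blocks the pure exponential ansatz.
- a summation factor — yes, a natural case for it.
- the master substitution: the recursion steps by a constant offset, so exponential reindexing is pointless.


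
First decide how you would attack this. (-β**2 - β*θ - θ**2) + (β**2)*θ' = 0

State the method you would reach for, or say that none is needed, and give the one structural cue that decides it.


Technique: the homogeneous substitution — the slope's numerator and denominator share total degree; set v = θ/β and the equation drops to separable form.


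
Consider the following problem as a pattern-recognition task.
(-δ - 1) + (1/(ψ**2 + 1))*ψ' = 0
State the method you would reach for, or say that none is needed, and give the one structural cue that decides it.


Method: separation of variables — all dependence on the two variables factors apart, the defining separable shape. The cross-partial test also passes here (vacuously, each side single-variable); the potential-function route would work, separation is simply more immediate.


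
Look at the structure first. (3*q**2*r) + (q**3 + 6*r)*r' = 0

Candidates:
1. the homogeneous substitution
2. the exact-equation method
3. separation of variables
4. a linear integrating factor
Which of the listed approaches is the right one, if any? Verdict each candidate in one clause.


Verdict: the exact-equation method — this form is already the differential of something: the matching mixed partials of 3*q**2*r and q**3 + 6*r prove it.
- the homogeneous substitution — rescaling both variables together changes the slope, so no ratio substitution collapses it.
- the exact-equation method: applies; the problem has the shape this method handles.
- separation of variables: no algebra isolates the independent variable on one side and the unknown on the other.
- a linear integrating factor: the unknown enters nonlinearly (through a power, a denominator, or a transcendental function), which the linear integrating-factor recipe cannot absorb as-is — any repair would come from a preliminary substitution, not the factor.


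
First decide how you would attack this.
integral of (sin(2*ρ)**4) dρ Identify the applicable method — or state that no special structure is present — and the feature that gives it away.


Diagnosis: a trigonometric identity — even powers like sin(2*ρ)**4 never integrate directly; the half-angle identity lowers the degree first.


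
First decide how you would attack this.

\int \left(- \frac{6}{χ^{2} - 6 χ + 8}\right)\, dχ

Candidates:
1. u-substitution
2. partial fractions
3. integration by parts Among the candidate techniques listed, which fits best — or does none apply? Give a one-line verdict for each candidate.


Technique: partial fractions — rational integrand, reducible denominator χ^{2} - 6 χ + 8: decompose first, integrate second.
- u-substitution — no subexpression of the integrand serves as a whole-integral substitution inner — individual terms may offer their own, but none carries its derivative as a factor of the full integrand; a working change of variable would have to be constructed from outside the expression.
- partial fractions — applicable, and directly so.
- integration by parts: there is no nonconstant-polynomial-times-kernel split with an exp, sine, cosine (degree-1 argument), or logarithm partner.


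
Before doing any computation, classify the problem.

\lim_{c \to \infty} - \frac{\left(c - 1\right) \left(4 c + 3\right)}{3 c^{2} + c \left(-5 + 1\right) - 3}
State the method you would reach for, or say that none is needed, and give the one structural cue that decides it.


Verdict: dominant-term comparison — divide through by the highest power of c; every lower-order term dies and the dominant terms decide the limit. As a single quotient, the ∞/∞ shape would yield to repeated differentiation as well — the growth comparison gets there in one look.


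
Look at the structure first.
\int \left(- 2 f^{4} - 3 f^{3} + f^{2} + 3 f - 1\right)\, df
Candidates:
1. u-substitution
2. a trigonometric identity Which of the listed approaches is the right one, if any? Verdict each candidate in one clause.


Best approach: no special technique — nothing composite, nothing rational, nothing trigonometric — each constant-multiple power of f integrates by the power rule alone.
- u-substitution: any workable substitution here is cosmetic — the integrand is already in directly integrable form.
- a trigonometric identity — with no trigonometric functions present, identity rewriting has no target.


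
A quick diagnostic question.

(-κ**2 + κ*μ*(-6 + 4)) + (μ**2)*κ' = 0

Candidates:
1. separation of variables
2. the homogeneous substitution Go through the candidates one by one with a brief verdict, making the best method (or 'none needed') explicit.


Method: the homogeneous substitution — solved for the derivative, the right side is unchanged under scaling μ and κ together — it depends only on the ratio κ/μ, so substitute a single ratio variable. Rearranged, this also fits the Bernoulli template directly; the homogeneous substitution reads the structure without the rearrangement.
- separation of variables — the two dependences are entangled, not a clean product of one-variable pieces.
- the homogeneous substitution: yes, a natural case for it.


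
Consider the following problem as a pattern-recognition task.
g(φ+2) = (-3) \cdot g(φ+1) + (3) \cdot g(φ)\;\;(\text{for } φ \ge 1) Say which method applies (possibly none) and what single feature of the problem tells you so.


Verdict: the characteristic-root method — shift-invariance with fixed coefficients calls for exponential trials; the characteristic polynomial finds every r^φ.


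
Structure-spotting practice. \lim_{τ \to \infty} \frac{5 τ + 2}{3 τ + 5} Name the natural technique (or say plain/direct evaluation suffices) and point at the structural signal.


Technique: dominant-term comparison — divide by the highest power of τ present: lower-order terms vanish and the dominant ratio remains. As a single quotient, the ∞/∞ shape would yield to repeated differentiation as well — the growth comparison gets there in one look.


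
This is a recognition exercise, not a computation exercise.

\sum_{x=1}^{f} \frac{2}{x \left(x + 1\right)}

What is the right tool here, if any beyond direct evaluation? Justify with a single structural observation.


Verdict: telescoping — integer-spaced poles in \frac{2}{x \left(x + 1\right)} are the telescoping signature in disguise.


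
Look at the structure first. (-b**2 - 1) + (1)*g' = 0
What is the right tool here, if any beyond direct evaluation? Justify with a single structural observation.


Verdict: no special technique — with g absent the equation is not coupled at all: direct integration in b.


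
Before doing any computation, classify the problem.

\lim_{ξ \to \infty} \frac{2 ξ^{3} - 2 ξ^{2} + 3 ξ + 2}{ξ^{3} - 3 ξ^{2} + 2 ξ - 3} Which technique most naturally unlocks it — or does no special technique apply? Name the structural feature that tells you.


Diagnosis: dominant-term comparison — divide through by the highest power of ξ; every lower-order term dies and the dominant terms decide the limit. l'Hôpital's at-infinity variant applies to the expression viewed as a single quotient; the leading-term comparison is the direct route.


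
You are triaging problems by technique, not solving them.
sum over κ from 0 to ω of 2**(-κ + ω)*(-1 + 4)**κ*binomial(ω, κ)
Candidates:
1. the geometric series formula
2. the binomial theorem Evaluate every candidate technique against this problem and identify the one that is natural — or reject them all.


Diagnosis: the binomial theorem — binomial coefficients against complementary powers of (-1 + 4) and 2: recognize the binomial expansion and resum.
- the geometric series formula — no single multiplier carries one term to the next throughout the sum.
- the binomial theorem — applicable, and directly so.


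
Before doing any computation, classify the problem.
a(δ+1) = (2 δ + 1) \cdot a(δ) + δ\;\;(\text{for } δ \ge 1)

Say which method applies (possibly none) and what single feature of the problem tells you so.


Diagnosis: a summation factor — one-term recursion with variable weight 2 δ + 1 is solved by product normalization, not by root-finding.


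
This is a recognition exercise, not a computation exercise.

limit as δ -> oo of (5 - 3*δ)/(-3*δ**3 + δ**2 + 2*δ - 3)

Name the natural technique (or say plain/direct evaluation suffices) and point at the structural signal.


Diagnosis: dominant-term comparison — at large δ only the top-degree terms survive; compare the leading terms and the limit falls out. Differentiating the expression as a single quotient would eventually settle it as well; matching dominant growth settles it immediately.


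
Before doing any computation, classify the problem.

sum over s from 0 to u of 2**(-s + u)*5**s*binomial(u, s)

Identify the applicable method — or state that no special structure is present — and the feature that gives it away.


Best approach: the binomial theorem — the binomial coefficients weight matched powers of 5 and 2, which is exactly the expansion of a binomial power.


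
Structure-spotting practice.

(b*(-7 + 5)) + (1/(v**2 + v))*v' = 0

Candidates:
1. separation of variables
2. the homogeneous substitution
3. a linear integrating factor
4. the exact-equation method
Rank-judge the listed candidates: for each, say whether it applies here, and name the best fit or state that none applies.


Best approach: separation of variables — separating collects all v-dependence with the derivative and leaves all b-dependence opposite: variables separate. A Bernoulli rewrite would carry it as the equation stands — separating the variables needs no rearrangement either.
- separation of variables: a fit — the right tool for this form.
- the homogeneous substitution: the slope does not depend on the ratio of the variables alone.
- a linear integrating factor: the unknown enters nonlinearly (through a power, a denominator, or a transcendental function), which the linear integrating-factor recipe cannot absorb as-is — any repair would come from a preliminary substitution, not the factor.
- the exact-equation method — the cross-partial test holds only vacuously — each coefficient lives in its own variable, so the exactness machinery reads no structure the split form does not already show.


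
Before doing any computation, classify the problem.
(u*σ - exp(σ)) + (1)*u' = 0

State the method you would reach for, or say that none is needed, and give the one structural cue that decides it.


Verdict: a linear integrating factor — first power of u, nonzero forcing: the integrating-factor recipe applies verbatim with p = σ.


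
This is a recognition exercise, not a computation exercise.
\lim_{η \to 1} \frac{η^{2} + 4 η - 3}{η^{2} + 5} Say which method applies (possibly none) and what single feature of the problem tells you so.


Method: no special technique — the expression is continuous at the evaluation point — substitute directly; no indeterminate form appears.


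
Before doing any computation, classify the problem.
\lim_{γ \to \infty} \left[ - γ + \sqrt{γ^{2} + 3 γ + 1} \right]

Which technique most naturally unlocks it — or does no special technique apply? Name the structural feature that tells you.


Method: conjugate multiplication — the ∞ − ∞ radical form is the exact trigger for the conjugate maneuver.


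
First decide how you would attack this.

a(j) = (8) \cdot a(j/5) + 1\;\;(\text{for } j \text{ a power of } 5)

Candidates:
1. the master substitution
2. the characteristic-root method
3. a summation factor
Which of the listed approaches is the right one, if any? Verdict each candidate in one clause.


Method: the master substitution — treat m = log base 5 of j as the new clock: one recursion step advances m by one while j scales by 5.
- the master substitution — yes, a natural case for it.
- the characteristic-root method: the recursion divides its index rather than shifting it — outside the constant-shift family the root method covers.
- a summation factor — the recursion divides its index rather than shifting it — there is no previous-term chain for a summation factor to telescope.


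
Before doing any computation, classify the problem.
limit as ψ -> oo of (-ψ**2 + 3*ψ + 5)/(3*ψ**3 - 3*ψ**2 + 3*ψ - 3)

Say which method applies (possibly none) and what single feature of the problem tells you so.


Technique: dominant-term comparison — at large ψ only the top-degree terms survive; compare the leading terms and the limit falls out. l'Hôpital's at-infinity variant applies to the expression viewed as a single quotient; the leading-term comparison is the direct route.


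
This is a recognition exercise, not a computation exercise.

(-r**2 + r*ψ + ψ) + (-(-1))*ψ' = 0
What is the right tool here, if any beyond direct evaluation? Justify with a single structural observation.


Verdict: a linear integrating factor — linear in the unknown with genuine forcing: multiply through by the exponential of the integrated coefficient and the left side closes into one derivative.


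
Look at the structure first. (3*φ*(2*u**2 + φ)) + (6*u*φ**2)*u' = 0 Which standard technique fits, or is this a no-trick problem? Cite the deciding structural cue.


Best approach: the exact-equation method — because the two cross partials coincide, the form is conservative as written — recover its potential in (φ, u).


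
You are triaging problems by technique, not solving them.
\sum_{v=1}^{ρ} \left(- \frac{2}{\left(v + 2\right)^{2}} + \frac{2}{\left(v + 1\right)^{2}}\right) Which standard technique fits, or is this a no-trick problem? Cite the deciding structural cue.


Diagnosis: telescoping — difference-of-shifts structure (each term adds \frac{2}{\left(v + 1\right)^{2}}, then subtracts its one-index-advanced value, which the following term adds back) leaves only the first and last pieces standing.


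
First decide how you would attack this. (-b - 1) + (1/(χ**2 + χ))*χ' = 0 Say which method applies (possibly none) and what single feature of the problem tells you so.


Technique: separation of variables — solved for the derivative, the right side splits multiplicatively into a function of each variable alone — divide and integrate each side. Rearranged, this also fits the Bernoulli template directly; separation reads the product structure as given.


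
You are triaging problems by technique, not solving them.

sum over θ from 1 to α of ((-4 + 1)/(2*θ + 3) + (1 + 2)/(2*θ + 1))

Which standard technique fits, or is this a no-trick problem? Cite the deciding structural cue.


Method: telescoping — spot the paired structure — each term adds (1 + 2)/(2*θ + 1) and subtracts its successor value, which the next term restores: the definition of a telescoping chain.


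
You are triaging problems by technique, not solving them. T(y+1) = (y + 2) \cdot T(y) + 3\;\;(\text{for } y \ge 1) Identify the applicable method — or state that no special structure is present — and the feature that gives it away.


Best approach: a summation factor — first-order linear but the coefficient y + 2 moves with the index — divide by the cumulative product and telescope.


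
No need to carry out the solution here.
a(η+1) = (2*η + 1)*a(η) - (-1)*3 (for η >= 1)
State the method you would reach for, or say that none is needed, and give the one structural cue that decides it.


Best approach: a summation factor — with the index-dependent coefficient 2*η + 1, dividing by the cumulative product turns the left side into a pure difference.


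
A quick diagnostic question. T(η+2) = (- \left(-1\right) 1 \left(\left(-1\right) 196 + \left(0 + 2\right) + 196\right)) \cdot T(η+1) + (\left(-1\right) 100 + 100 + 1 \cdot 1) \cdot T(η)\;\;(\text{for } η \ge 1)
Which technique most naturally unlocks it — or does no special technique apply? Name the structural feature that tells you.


Method: the characteristic-root method — every coefficient is a fixed number and the forcing is zero — substitute r^η and read off the root equation.


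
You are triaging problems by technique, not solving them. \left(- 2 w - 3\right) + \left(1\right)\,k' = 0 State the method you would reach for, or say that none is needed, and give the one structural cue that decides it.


Best approach: no special technique — solved for the derivative, no k appears — this is antidifferentiation in w wearing ODE clothing.


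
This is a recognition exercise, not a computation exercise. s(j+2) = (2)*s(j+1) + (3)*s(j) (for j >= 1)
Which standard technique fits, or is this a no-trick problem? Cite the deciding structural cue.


Best approach: the characteristic-root method — this is the constant-coefficient homogeneous case — the whole solution in j reduces to a polynomial's roots.


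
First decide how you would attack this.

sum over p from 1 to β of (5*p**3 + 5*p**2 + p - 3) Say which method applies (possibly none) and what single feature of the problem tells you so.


Technique: no special technique — no cancellation, no constant ratio, no binomial weights — just polynomial terms summed directly.


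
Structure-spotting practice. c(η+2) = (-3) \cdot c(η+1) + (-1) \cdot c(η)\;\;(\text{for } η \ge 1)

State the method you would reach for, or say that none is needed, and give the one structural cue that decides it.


Verdict: the characteristic-root method — constant coefficients and linearity mean the ansatz r^η reduces it to solving the characteristic polynomial.


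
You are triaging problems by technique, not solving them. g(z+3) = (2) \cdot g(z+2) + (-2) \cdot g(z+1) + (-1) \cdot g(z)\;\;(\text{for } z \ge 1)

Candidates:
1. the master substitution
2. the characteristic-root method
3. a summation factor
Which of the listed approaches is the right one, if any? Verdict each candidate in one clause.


Method: the characteristic-root method — try a geometric ansatz r^z: constant coefficients turn the recurrence into one polynomial equation in r.
- the master substitution — no fixed divisor shrinks the index between calls.
- the characteristic-root method: applies; the problem has the shape this method handles.
- a summation factor: the recurrence reaches back more than one step, outside the first-order family a summation factor normalizes.


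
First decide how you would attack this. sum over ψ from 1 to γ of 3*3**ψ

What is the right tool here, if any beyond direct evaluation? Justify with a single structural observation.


Best approach: the geometric series formula — consecutive terms stand in a fixed index-free ratio — the geometric sum formula closes it.


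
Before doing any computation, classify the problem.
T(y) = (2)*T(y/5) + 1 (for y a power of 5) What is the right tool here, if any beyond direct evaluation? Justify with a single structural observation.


Technique: the master substitution — the argument contracts 5-fold per step: reindex y exponentially and solve the linear recurrence in the new index.


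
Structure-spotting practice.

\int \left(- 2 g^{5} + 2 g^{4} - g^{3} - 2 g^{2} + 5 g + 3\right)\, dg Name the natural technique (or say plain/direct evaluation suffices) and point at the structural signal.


Diagnosis: no special technique — nothing composite, nothing rational, nothing trigonometric — each constant-multiple power of g integrates by the power rule alone.


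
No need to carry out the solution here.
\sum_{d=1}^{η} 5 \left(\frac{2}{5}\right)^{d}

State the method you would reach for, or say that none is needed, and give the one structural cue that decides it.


Method: the geometric series formula — the ratio of consecutive terms is the constant \frac{2}{5}, independent of the index — a geometric sum.


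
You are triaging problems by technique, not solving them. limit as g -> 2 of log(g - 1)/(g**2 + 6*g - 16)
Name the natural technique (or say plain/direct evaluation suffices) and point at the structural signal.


Best approach: l'Hôpital's rule (0/0) — the 0/0 form at 2 is the signature situation for l'Hôpital's rule. Known elementary limits would finish this too — the rule just bypasses the case analysis.


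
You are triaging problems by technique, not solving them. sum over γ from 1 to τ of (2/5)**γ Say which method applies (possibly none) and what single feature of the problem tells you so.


Method: the geometric series formula — check a ratio of consecutive terms: it is 2/5, independent of the index, so the geometric formula closes the sum.


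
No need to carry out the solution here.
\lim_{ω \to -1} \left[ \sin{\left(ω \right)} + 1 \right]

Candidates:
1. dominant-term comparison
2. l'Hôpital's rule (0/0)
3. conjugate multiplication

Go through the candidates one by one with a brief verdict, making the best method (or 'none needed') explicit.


Best approach: no special technique — no vanishing denominator and no indeterminate clash at the point — evaluation is immediate.
- dominant-term comparison: no ranking of term growth rates resolves the limit here.
- l'Hôpital's rule (0/0): evaluation at the point is determinate, so the rule has nothing to repair.
- conjugate multiplication: there is no infinity-minus-infinity radical difference to rationalize.


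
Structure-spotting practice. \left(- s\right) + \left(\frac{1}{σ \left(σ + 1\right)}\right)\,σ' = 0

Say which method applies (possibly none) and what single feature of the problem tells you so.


Diagnosis: separation of variables — all dependence on the two variables factors apart, the defining separable shape. A Bernoulli substitution applies to this equation as given; separation takes the same equation in its displayed form.


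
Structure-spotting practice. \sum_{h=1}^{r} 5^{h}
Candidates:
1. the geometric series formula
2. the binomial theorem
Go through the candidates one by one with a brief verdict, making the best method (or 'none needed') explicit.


Best approach: the geometric series formula — check a ratio of consecutive terms: it is 5, independent of the index, so the geometric formula closes the sum.
- the geometric series formula: yes, a natural case for it.
- the binomial theorem: the terms lack the binomial-coefficient-weighted complementary-power pattern of an expansion.


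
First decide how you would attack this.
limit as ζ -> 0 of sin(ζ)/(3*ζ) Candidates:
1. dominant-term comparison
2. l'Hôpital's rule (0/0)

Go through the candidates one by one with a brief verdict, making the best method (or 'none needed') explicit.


Verdict: l'Hôpital's rule (0/0) — both numerator and denominator vanish at 0: the genuine 0/0 indeterminate that l'Hôpital exists for. A local series expansion at the point resolves it as well; the rule is the packaged version of that step.
- dominant-term comparison — this limit is not decided by comparing polynomial growth at infinity.
- l'Hôpital's rule (0/0) — a fit — the right tool for this form.


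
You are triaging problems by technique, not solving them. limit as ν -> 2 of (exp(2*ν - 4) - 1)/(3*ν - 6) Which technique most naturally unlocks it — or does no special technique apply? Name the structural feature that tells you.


Technique: l'Hôpital's rule (0/0) — plug in 2: top and bottom both hit zero, so differentiate each and retry. The standard small-argument limits would also carry it; the rule is the systematic route.


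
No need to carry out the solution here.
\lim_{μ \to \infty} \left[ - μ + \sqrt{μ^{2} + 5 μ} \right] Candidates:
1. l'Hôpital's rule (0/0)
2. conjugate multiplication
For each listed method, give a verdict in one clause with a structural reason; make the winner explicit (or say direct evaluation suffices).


Diagnosis: conjugate multiplication — the difference \sqrt{μ^{2} + 5 μ} - μ is an ∞ − ∞ stalemate; its conjugate partner breaks the tie.
- l'Hôpital's rule (0/0): substitution produces ∞ − ∞ rather than a vanishing quotient; the rule needs a 0/0 ratio to act on.
- conjugate multiplication: yes, a natural case for it.


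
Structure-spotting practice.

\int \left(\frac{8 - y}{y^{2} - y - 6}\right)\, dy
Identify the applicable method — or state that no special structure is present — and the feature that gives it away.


Technique: partial fractions — the bottom, y^{2} - y - 6, comes apart into simple factors, and a proper rational function over split factors decomposes.


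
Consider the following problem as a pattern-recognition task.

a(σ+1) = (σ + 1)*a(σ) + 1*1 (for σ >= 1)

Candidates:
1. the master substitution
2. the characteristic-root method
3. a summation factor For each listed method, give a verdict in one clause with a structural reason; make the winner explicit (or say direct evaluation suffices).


Verdict: a summation factor — because the multiplier σ + 1 is index-dependent, divide through by its running product and sum the resulting differences.
- the master substitution — the recursion steps by a constant offset, so exponential reindexing is pointless.
- the characteristic-root method — the coefficients change with the index, which the root method cannot absorb.
- a summation factor — applicable, and directly so.


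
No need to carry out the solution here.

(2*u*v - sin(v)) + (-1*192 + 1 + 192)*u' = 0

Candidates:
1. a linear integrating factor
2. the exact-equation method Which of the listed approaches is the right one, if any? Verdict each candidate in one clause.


Diagnosis: a linear integrating factor — linear in the unknown with genuine forcing: multiply through by the exponential of the integrated coefficient and the left side closes into one derivative.
- a linear integrating factor: yes — fits the structure here.
- the exact-equation method — the mixed-partials test fails on this split — it is not an exact differential as presented.


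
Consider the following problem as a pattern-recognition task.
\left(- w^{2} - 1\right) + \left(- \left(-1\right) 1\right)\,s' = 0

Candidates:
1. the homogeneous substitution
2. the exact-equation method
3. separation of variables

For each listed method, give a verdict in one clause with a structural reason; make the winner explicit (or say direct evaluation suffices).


Technique: no special technique — solved for the derivative, no s appears — this is antidifferentiation in w wearing ODE clothing.
- the homogeneous substitution — solved for the derivative, the right side changes under joint scaling of the two variables.
- the exact-equation method — with the unknown absent from both coefficients, the cross-partial test holds emptily — nothing for the exact method to work on.
- separation of variables — with no unknown in the slope, separating variables is a formality — the equation integrates directly.


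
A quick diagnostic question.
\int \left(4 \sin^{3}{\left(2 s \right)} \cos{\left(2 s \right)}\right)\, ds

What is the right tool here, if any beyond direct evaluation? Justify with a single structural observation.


Diagnosis: u-substitution — collected, the integrand has one factor that is, up to a constant, the derivative of an inner expression the rest depends on — substitute for that inner expression.


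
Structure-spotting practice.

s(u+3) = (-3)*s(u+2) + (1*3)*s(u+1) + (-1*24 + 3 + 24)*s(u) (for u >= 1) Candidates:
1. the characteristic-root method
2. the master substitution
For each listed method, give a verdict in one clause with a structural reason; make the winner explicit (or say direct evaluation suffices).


Technique: the characteristic-root method — the recurrence treats every index alike (constant coefficients, no forcing) — precisely the regime where r^u trials close it.
- the characteristic-root method — a fit — the right tool for this form.
- the master substitution — the recursive argument is a shift of the index, not a fixed fraction of it.


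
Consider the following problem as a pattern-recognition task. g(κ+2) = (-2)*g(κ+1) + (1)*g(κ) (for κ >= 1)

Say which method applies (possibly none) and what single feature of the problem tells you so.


Method: the characteristic-root method — constant coefficients and linearity mean the ansatz r^κ reduces it to solving the characteristic polynomial.


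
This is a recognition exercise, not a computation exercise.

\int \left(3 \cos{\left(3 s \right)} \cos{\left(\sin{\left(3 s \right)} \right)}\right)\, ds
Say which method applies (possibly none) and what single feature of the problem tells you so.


Diagnosis: u-substitution — structure check: outer function, inner expression \sin{\left(3 s \right)}, inner derivative as a factor — the classic u = \sin{\left(3 s \right)} pattern.


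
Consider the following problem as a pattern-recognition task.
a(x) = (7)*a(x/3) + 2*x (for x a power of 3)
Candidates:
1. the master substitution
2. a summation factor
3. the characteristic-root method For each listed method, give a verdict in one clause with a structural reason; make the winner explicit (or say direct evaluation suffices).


Diagnosis: the master substitution — recursion at x/3 is multiplicative in the index; logarithmic reindexing via x = 3^m linearizes it.
- the master substitution: applicable, and directly so.
- a summation factor — the recursion divides its index rather than shifting it — there is no previous-term chain for a summation factor to telescope.
- the characteristic-root method — a divided-index call is not the fixed-shift linear shape that characteristic roots solve.


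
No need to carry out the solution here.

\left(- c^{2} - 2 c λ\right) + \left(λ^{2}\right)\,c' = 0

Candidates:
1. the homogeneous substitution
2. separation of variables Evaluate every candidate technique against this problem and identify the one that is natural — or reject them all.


Diagnosis: the homogeneous substitution — scaling λ and c together leaves the slope fixed — it depends only on c/λ, so substitute the ratio. Rearranged, this also fits the Bernoulli template directly; the homogeneous substitution reads the structure without the rearrangement.
- the homogeneous substitution — yes — fits the structure here.
- separation of variables: the two dependences do not factor apart.


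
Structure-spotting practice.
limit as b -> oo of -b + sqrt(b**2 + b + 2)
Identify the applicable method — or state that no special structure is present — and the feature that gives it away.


Diagnosis: conjugate multiplication — neither sqrt(b**2 + b + 2) nor b converges alone, so rewrite their difference as a conjugate-rationalized quotient first.


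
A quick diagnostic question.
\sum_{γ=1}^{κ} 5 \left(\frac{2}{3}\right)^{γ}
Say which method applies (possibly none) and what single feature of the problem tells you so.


Method: the geometric series formula — check a ratio of consecutive terms: it is \frac{2}{3}, independent of the index, so the geometric formula closes the sum.


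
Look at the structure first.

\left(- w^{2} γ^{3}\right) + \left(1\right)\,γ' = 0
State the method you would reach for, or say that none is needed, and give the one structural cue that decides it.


Technique: separation of variables — a product of single-variable factors, w^{2} and γ^{3} — the textbook separable form.


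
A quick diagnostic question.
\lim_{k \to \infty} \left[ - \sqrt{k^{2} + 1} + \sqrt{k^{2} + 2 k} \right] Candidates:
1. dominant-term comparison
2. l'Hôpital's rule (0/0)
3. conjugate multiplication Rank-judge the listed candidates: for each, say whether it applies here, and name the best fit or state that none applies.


Best approach: conjugate multiplication — divergence minus divergence hides a finite answer — expose it by pairing \sqrt{k^{2} + 2 k} - \sqrt{k^{2} + 1} with its conjugate.
- dominant-term comparison — no dominant power emerges to decide the limit by degree comparison.
- l'Hôpital's rule (0/0): substitution produces ∞ − ∞ rather than a vanishing quotient; the rule needs a 0/0 ratio to act on.
- conjugate multiplication: yes, a natural case for it.


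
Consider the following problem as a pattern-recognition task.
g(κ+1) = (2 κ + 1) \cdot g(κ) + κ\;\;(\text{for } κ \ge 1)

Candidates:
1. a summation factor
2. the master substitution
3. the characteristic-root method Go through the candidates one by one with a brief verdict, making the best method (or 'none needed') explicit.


Method: a summation factor — first-order, linear, moving coefficient 2 κ + 1: the discrete analogue of an integrating factor handles it.
- a summation factor: yes, a natural case for it.
- the master substitution — the recursion shifts the index rather than dividing it.
- the characteristic-root method — the coefficients vary with the index, breaking the constant-coefficient structure the method needs.


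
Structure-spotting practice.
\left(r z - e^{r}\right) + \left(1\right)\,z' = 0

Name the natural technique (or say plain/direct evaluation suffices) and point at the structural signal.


Technique: a linear integrating factor — z enters only linearly with coefficient r; multiply by exp of the integral of r and the left side becomes one derivative.


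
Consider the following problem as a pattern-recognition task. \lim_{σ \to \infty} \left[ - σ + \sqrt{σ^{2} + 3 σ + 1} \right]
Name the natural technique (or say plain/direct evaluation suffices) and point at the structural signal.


Method: conjugate multiplication — the difference \sqrt{σ^{2} + 3 σ + 1} - σ is an ∞ − ∞ stalemate; its conjugate partner breaks the tie.


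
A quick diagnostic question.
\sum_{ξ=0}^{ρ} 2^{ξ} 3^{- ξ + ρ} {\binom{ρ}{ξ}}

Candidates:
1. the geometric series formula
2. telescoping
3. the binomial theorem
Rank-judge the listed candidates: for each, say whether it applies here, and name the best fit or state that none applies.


Technique: the binomial theorem — terms weighting {\binom{ρ}{ξ}} against matched powers of 2 and 3 reassemble into (2 + 3)^ρ by the binomial theorem.
- the geometric series formula: the term-to-term ratio drifts with the index — the one thing the geometric formula cannot absorb.
- telescoping — the summand is not presented as a shifted difference — a telescoping rewrite may exist, but the displayed structure does not offer one.
- the binomial theorem — yes, a natural case for it.


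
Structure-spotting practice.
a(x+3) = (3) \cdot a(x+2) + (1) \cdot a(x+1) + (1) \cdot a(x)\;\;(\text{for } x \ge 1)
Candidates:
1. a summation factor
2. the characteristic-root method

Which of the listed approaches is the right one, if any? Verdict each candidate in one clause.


Diagnosis: the characteristic-root method — try a geometric ansatz r^x: constant coefficients turn the recurrence into one polynomial equation in r.
- a summation factor — the recurrence reaches back more than one step, outside the first-order family a summation factor normalizes.
- the characteristic-root method — a fit — the right tool for this form.


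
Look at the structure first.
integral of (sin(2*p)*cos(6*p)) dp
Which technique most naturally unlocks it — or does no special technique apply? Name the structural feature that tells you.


Verdict: a trigonometric identity — cross-frequency products like sin(2*p)*cos(6*p) are the textbook product-to-sum case — the identity converts them to directly integrable sinusoids.
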